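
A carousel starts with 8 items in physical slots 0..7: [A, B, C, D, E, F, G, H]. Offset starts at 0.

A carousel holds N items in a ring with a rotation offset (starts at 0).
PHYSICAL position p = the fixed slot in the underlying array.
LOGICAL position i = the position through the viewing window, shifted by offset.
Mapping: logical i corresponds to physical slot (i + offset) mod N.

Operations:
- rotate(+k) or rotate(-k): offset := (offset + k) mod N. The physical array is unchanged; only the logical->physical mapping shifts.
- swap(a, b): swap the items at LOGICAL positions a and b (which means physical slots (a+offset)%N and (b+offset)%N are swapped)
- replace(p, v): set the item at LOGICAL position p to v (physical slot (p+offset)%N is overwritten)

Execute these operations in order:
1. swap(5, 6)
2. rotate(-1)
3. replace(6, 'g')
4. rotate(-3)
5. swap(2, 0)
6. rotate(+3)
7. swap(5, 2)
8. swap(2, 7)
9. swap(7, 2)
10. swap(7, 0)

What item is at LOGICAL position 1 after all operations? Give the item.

Answer: A

Derivation:
After op 1 (swap(5, 6)): offset=0, physical=[A,B,C,D,E,G,F,H], logical=[A,B,C,D,E,G,F,H]
After op 2 (rotate(-1)): offset=7, physical=[A,B,C,D,E,G,F,H], logical=[H,A,B,C,D,E,G,F]
After op 3 (replace(6, 'g')): offset=7, physical=[A,B,C,D,E,g,F,H], logical=[H,A,B,C,D,E,g,F]
After op 4 (rotate(-3)): offset=4, physical=[A,B,C,D,E,g,F,H], logical=[E,g,F,H,A,B,C,D]
After op 5 (swap(2, 0)): offset=4, physical=[A,B,C,D,F,g,E,H], logical=[F,g,E,H,A,B,C,D]
After op 6 (rotate(+3)): offset=7, physical=[A,B,C,D,F,g,E,H], logical=[H,A,B,C,D,F,g,E]
After op 7 (swap(5, 2)): offset=7, physical=[A,F,C,D,B,g,E,H], logical=[H,A,F,C,D,B,g,E]
After op 8 (swap(2, 7)): offset=7, physical=[A,E,C,D,B,g,F,H], logical=[H,A,E,C,D,B,g,F]
After op 9 (swap(7, 2)): offset=7, physical=[A,F,C,D,B,g,E,H], logical=[H,A,F,C,D,B,g,E]
After op 10 (swap(7, 0)): offset=7, physical=[A,F,C,D,B,g,H,E], logical=[E,A,F,C,D,B,g,H]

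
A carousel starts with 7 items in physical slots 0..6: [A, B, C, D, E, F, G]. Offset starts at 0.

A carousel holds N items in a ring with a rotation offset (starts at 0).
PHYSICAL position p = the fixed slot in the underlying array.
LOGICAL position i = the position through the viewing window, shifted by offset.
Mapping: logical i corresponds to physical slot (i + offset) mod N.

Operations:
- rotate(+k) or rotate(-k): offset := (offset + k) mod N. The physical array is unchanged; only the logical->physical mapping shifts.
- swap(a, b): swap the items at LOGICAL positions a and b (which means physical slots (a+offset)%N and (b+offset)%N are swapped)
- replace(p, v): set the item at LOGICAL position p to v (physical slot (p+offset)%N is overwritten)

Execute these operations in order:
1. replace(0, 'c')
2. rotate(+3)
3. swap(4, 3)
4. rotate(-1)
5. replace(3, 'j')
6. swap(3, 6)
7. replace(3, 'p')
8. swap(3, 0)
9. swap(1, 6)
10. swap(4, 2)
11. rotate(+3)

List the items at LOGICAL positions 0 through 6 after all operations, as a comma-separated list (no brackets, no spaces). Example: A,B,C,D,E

Answer: C,E,G,D,p,j,c

Derivation:
After op 1 (replace(0, 'c')): offset=0, physical=[c,B,C,D,E,F,G], logical=[c,B,C,D,E,F,G]
After op 2 (rotate(+3)): offset=3, physical=[c,B,C,D,E,F,G], logical=[D,E,F,G,c,B,C]
After op 3 (swap(4, 3)): offset=3, physical=[G,B,C,D,E,F,c], logical=[D,E,F,c,G,B,C]
After op 4 (rotate(-1)): offset=2, physical=[G,B,C,D,E,F,c], logical=[C,D,E,F,c,G,B]
After op 5 (replace(3, 'j')): offset=2, physical=[G,B,C,D,E,j,c], logical=[C,D,E,j,c,G,B]
After op 6 (swap(3, 6)): offset=2, physical=[G,j,C,D,E,B,c], logical=[C,D,E,B,c,G,j]
After op 7 (replace(3, 'p')): offset=2, physical=[G,j,C,D,E,p,c], logical=[C,D,E,p,c,G,j]
After op 8 (swap(3, 0)): offset=2, physical=[G,j,p,D,E,C,c], logical=[p,D,E,C,c,G,j]
After op 9 (swap(1, 6)): offset=2, physical=[G,D,p,j,E,C,c], logical=[p,j,E,C,c,G,D]
After op 10 (swap(4, 2)): offset=2, physical=[G,D,p,j,c,C,E], logical=[p,j,c,C,E,G,D]
After op 11 (rotate(+3)): offset=5, physical=[G,D,p,j,c,C,E], logical=[C,E,G,D,p,j,c]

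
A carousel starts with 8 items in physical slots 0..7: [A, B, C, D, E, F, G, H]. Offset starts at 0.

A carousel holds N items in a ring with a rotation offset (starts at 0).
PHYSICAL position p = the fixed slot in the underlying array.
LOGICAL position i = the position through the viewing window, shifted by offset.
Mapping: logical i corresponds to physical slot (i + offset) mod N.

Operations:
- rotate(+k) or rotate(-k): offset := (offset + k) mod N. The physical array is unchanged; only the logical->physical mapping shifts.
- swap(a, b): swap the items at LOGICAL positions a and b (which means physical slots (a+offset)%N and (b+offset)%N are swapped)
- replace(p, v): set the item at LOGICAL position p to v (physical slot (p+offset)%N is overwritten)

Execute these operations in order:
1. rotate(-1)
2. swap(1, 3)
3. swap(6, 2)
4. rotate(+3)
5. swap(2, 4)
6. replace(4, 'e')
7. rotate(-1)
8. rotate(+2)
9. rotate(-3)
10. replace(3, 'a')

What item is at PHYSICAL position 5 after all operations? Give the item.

Answer: B

Derivation:
After op 1 (rotate(-1)): offset=7, physical=[A,B,C,D,E,F,G,H], logical=[H,A,B,C,D,E,F,G]
After op 2 (swap(1, 3)): offset=7, physical=[C,B,A,D,E,F,G,H], logical=[H,C,B,A,D,E,F,G]
After op 3 (swap(6, 2)): offset=7, physical=[C,F,A,D,E,B,G,H], logical=[H,C,F,A,D,E,B,G]
After op 4 (rotate(+3)): offset=2, physical=[C,F,A,D,E,B,G,H], logical=[A,D,E,B,G,H,C,F]
After op 5 (swap(2, 4)): offset=2, physical=[C,F,A,D,G,B,E,H], logical=[A,D,G,B,E,H,C,F]
After op 6 (replace(4, 'e')): offset=2, physical=[C,F,A,D,G,B,e,H], logical=[A,D,G,B,e,H,C,F]
After op 7 (rotate(-1)): offset=1, physical=[C,F,A,D,G,B,e,H], logical=[F,A,D,G,B,e,H,C]
After op 8 (rotate(+2)): offset=3, physical=[C,F,A,D,G,B,e,H], logical=[D,G,B,e,H,C,F,A]
After op 9 (rotate(-3)): offset=0, physical=[C,F,A,D,G,B,e,H], logical=[C,F,A,D,G,B,e,H]
After op 10 (replace(3, 'a')): offset=0, physical=[C,F,A,a,G,B,e,H], logical=[C,F,A,a,G,B,e,H]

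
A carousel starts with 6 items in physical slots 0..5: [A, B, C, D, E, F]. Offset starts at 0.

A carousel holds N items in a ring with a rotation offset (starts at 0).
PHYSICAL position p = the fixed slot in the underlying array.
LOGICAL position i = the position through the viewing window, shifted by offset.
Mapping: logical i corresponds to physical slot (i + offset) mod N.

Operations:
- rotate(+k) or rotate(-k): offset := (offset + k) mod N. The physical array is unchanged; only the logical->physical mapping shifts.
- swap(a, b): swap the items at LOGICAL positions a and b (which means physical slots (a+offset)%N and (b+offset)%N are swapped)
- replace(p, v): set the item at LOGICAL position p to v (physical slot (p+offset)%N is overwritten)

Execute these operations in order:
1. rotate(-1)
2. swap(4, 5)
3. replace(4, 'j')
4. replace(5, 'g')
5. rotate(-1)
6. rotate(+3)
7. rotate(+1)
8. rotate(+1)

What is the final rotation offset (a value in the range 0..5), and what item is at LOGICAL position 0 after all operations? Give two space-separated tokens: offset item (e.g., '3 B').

Answer: 3 j

Derivation:
After op 1 (rotate(-1)): offset=5, physical=[A,B,C,D,E,F], logical=[F,A,B,C,D,E]
After op 2 (swap(4, 5)): offset=5, physical=[A,B,C,E,D,F], logical=[F,A,B,C,E,D]
After op 3 (replace(4, 'j')): offset=5, physical=[A,B,C,j,D,F], logical=[F,A,B,C,j,D]
After op 4 (replace(5, 'g')): offset=5, physical=[A,B,C,j,g,F], logical=[F,A,B,C,j,g]
After op 5 (rotate(-1)): offset=4, physical=[A,B,C,j,g,F], logical=[g,F,A,B,C,j]
After op 6 (rotate(+3)): offset=1, physical=[A,B,C,j,g,F], logical=[B,C,j,g,F,A]
After op 7 (rotate(+1)): offset=2, physical=[A,B,C,j,g,F], logical=[C,j,g,F,A,B]
After op 8 (rotate(+1)): offset=3, physical=[A,B,C,j,g,F], logical=[j,g,F,A,B,C]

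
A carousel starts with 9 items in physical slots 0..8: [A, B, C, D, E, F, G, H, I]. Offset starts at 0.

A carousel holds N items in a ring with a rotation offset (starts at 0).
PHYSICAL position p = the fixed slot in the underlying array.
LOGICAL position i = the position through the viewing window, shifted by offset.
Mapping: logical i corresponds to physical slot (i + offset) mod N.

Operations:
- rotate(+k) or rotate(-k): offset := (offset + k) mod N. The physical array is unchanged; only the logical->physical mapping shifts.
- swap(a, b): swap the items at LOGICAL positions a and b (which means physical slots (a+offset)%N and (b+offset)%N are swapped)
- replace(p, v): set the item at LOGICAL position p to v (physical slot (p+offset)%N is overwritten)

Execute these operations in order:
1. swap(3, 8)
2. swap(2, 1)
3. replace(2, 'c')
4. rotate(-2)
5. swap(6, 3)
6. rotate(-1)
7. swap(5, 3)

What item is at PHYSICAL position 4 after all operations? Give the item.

Answer: C

Derivation:
After op 1 (swap(3, 8)): offset=0, physical=[A,B,C,I,E,F,G,H,D], logical=[A,B,C,I,E,F,G,H,D]
After op 2 (swap(2, 1)): offset=0, physical=[A,C,B,I,E,F,G,H,D], logical=[A,C,B,I,E,F,G,H,D]
After op 3 (replace(2, 'c')): offset=0, physical=[A,C,c,I,E,F,G,H,D], logical=[A,C,c,I,E,F,G,H,D]
After op 4 (rotate(-2)): offset=7, physical=[A,C,c,I,E,F,G,H,D], logical=[H,D,A,C,c,I,E,F,G]
After op 5 (swap(6, 3)): offset=7, physical=[A,E,c,I,C,F,G,H,D], logical=[H,D,A,E,c,I,C,F,G]
After op 6 (rotate(-1)): offset=6, physical=[A,E,c,I,C,F,G,H,D], logical=[G,H,D,A,E,c,I,C,F]
After op 7 (swap(5, 3)): offset=6, physical=[c,E,A,I,C,F,G,H,D], logical=[G,H,D,c,E,A,I,C,F]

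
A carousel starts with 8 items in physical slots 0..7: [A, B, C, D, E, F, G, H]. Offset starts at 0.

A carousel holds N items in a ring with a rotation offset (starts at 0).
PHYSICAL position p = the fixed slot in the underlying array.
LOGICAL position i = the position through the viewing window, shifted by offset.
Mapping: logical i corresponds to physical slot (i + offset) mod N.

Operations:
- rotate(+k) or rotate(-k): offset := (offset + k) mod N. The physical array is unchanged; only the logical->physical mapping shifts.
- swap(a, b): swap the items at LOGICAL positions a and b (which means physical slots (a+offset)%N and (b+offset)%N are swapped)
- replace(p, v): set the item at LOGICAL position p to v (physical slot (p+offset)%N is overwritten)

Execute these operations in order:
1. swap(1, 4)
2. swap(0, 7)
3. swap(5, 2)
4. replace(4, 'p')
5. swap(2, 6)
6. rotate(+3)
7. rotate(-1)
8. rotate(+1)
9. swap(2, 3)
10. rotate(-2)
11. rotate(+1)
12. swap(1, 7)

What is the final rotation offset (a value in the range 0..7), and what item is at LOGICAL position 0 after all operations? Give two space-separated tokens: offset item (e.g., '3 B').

Answer: 2 G

Derivation:
After op 1 (swap(1, 4)): offset=0, physical=[A,E,C,D,B,F,G,H], logical=[A,E,C,D,B,F,G,H]
After op 2 (swap(0, 7)): offset=0, physical=[H,E,C,D,B,F,G,A], logical=[H,E,C,D,B,F,G,A]
After op 3 (swap(5, 2)): offset=0, physical=[H,E,F,D,B,C,G,A], logical=[H,E,F,D,B,C,G,A]
After op 4 (replace(4, 'p')): offset=0, physical=[H,E,F,D,p,C,G,A], logical=[H,E,F,D,p,C,G,A]
After op 5 (swap(2, 6)): offset=0, physical=[H,E,G,D,p,C,F,A], logical=[H,E,G,D,p,C,F,A]
After op 6 (rotate(+3)): offset=3, physical=[H,E,G,D,p,C,F,A], logical=[D,p,C,F,A,H,E,G]
After op 7 (rotate(-1)): offset=2, physical=[H,E,G,D,p,C,F,A], logical=[G,D,p,C,F,A,H,E]
After op 8 (rotate(+1)): offset=3, physical=[H,E,G,D,p,C,F,A], logical=[D,p,C,F,A,H,E,G]
After op 9 (swap(2, 3)): offset=3, physical=[H,E,G,D,p,F,C,A], logical=[D,p,F,C,A,H,E,G]
After op 10 (rotate(-2)): offset=1, physical=[H,E,G,D,p,F,C,A], logical=[E,G,D,p,F,C,A,H]
After op 11 (rotate(+1)): offset=2, physical=[H,E,G,D,p,F,C,A], logical=[G,D,p,F,C,A,H,E]
After op 12 (swap(1, 7)): offset=2, physical=[H,D,G,E,p,F,C,A], logical=[G,E,p,F,C,A,H,D]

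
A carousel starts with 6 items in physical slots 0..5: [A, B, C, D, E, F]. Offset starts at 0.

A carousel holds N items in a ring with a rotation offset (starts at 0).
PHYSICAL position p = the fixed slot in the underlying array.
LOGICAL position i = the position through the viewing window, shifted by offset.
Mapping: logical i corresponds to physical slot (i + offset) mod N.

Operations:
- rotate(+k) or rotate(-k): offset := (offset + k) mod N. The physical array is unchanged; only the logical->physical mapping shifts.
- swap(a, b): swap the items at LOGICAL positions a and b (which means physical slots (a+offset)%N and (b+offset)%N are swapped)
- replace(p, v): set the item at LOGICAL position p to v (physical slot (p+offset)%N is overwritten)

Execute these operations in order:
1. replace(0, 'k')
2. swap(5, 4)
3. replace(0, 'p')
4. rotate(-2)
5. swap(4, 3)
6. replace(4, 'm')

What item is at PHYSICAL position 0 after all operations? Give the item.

Answer: p

Derivation:
After op 1 (replace(0, 'k')): offset=0, physical=[k,B,C,D,E,F], logical=[k,B,C,D,E,F]
After op 2 (swap(5, 4)): offset=0, physical=[k,B,C,D,F,E], logical=[k,B,C,D,F,E]
After op 3 (replace(0, 'p')): offset=0, physical=[p,B,C,D,F,E], logical=[p,B,C,D,F,E]
After op 4 (rotate(-2)): offset=4, physical=[p,B,C,D,F,E], logical=[F,E,p,B,C,D]
After op 5 (swap(4, 3)): offset=4, physical=[p,C,B,D,F,E], logical=[F,E,p,C,B,D]
After op 6 (replace(4, 'm')): offset=4, physical=[p,C,m,D,F,E], logical=[F,E,p,C,m,D]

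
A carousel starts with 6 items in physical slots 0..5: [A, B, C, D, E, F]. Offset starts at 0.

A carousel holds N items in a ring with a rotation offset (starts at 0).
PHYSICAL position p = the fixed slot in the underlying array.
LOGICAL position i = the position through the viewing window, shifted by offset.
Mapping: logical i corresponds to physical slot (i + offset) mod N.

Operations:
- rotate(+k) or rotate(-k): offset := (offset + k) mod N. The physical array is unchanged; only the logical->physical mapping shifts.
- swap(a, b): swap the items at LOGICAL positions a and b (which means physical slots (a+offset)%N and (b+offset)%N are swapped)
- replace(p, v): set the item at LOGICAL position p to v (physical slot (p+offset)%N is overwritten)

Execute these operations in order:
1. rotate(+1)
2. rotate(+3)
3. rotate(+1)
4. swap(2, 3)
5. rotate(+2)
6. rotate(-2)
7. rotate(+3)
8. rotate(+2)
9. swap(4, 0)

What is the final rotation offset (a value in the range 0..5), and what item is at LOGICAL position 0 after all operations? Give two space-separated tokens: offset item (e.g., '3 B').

After op 1 (rotate(+1)): offset=1, physical=[A,B,C,D,E,F], logical=[B,C,D,E,F,A]
After op 2 (rotate(+3)): offset=4, physical=[A,B,C,D,E,F], logical=[E,F,A,B,C,D]
After op 3 (rotate(+1)): offset=5, physical=[A,B,C,D,E,F], logical=[F,A,B,C,D,E]
After op 4 (swap(2, 3)): offset=5, physical=[A,C,B,D,E,F], logical=[F,A,C,B,D,E]
After op 5 (rotate(+2)): offset=1, physical=[A,C,B,D,E,F], logical=[C,B,D,E,F,A]
After op 6 (rotate(-2)): offset=5, physical=[A,C,B,D,E,F], logical=[F,A,C,B,D,E]
After op 7 (rotate(+3)): offset=2, physical=[A,C,B,D,E,F], logical=[B,D,E,F,A,C]
After op 8 (rotate(+2)): offset=4, physical=[A,C,B,D,E,F], logical=[E,F,A,C,B,D]
After op 9 (swap(4, 0)): offset=4, physical=[A,C,E,D,B,F], logical=[B,F,A,C,E,D]

Answer: 4 B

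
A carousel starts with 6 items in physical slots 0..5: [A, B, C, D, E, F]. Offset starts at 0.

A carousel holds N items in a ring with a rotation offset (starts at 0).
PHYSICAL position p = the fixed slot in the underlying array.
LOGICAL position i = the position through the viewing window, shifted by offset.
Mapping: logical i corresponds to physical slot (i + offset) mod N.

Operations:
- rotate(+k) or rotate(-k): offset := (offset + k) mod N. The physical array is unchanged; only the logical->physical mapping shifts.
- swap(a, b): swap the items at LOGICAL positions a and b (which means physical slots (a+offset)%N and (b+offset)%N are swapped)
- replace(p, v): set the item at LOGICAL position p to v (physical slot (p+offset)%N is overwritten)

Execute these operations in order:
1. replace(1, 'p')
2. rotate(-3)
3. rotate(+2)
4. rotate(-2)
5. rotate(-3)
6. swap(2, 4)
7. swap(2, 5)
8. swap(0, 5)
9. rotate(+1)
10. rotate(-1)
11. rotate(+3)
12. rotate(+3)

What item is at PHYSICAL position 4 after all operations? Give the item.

Answer: C

Derivation:
After op 1 (replace(1, 'p')): offset=0, physical=[A,p,C,D,E,F], logical=[A,p,C,D,E,F]
After op 2 (rotate(-3)): offset=3, physical=[A,p,C,D,E,F], logical=[D,E,F,A,p,C]
After op 3 (rotate(+2)): offset=5, physical=[A,p,C,D,E,F], logical=[F,A,p,C,D,E]
After op 4 (rotate(-2)): offset=3, physical=[A,p,C,D,E,F], logical=[D,E,F,A,p,C]
After op 5 (rotate(-3)): offset=0, physical=[A,p,C,D,E,F], logical=[A,p,C,D,E,F]
After op 6 (swap(2, 4)): offset=0, physical=[A,p,E,D,C,F], logical=[A,p,E,D,C,F]
After op 7 (swap(2, 5)): offset=0, physical=[A,p,F,D,C,E], logical=[A,p,F,D,C,E]
After op 8 (swap(0, 5)): offset=0, physical=[E,p,F,D,C,A], logical=[E,p,F,D,C,A]
After op 9 (rotate(+1)): offset=1, physical=[E,p,F,D,C,A], logical=[p,F,D,C,A,E]
After op 10 (rotate(-1)): offset=0, physical=[E,p,F,D,C,A], logical=[E,p,F,D,C,A]
After op 11 (rotate(+3)): offset=3, physical=[E,p,F,D,C,A], logical=[D,C,A,E,p,F]
After op 12 (rotate(+3)): offset=0, physical=[E,p,F,D,C,A], logical=[E,p,F,D,C,A]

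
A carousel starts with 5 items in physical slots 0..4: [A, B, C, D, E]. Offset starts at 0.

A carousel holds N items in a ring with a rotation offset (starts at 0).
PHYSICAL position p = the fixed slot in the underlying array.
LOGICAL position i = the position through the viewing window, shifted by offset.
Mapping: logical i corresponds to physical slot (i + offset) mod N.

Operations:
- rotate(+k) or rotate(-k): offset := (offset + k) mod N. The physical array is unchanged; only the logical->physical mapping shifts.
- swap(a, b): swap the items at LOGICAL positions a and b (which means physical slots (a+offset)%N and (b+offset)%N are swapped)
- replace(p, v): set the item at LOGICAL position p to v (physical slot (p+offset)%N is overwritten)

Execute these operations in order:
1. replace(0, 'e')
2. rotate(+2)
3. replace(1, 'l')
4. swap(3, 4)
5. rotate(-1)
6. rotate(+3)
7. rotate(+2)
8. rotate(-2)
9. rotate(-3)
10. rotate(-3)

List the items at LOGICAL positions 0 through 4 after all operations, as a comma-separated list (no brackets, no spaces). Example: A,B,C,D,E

After op 1 (replace(0, 'e')): offset=0, physical=[e,B,C,D,E], logical=[e,B,C,D,E]
After op 2 (rotate(+2)): offset=2, physical=[e,B,C,D,E], logical=[C,D,E,e,B]
After op 3 (replace(1, 'l')): offset=2, physical=[e,B,C,l,E], logical=[C,l,E,e,B]
After op 4 (swap(3, 4)): offset=2, physical=[B,e,C,l,E], logical=[C,l,E,B,e]
After op 5 (rotate(-1)): offset=1, physical=[B,e,C,l,E], logical=[e,C,l,E,B]
After op 6 (rotate(+3)): offset=4, physical=[B,e,C,l,E], logical=[E,B,e,C,l]
After op 7 (rotate(+2)): offset=1, physical=[B,e,C,l,E], logical=[e,C,l,E,B]
After op 8 (rotate(-2)): offset=4, physical=[B,e,C,l,E], logical=[E,B,e,C,l]
After op 9 (rotate(-3)): offset=1, physical=[B,e,C,l,E], logical=[e,C,l,E,B]
After op 10 (rotate(-3)): offset=3, physical=[B,e,C,l,E], logical=[l,E,B,e,C]

Answer: l,E,B,e,C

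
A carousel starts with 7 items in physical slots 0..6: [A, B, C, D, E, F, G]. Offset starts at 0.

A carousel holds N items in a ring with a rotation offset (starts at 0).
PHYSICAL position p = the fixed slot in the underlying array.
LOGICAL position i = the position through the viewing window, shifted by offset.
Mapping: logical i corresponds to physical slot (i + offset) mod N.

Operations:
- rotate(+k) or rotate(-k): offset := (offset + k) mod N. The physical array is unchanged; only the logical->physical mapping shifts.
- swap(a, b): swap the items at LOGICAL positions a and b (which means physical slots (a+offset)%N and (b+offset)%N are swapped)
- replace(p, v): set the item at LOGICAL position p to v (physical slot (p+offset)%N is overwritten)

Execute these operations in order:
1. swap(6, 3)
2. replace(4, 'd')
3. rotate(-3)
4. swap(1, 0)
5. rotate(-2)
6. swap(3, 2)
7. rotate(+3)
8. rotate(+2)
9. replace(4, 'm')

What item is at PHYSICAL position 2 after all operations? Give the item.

Answer: C

Derivation:
After op 1 (swap(6, 3)): offset=0, physical=[A,B,C,G,E,F,D], logical=[A,B,C,G,E,F,D]
After op 2 (replace(4, 'd')): offset=0, physical=[A,B,C,G,d,F,D], logical=[A,B,C,G,d,F,D]
After op 3 (rotate(-3)): offset=4, physical=[A,B,C,G,d,F,D], logical=[d,F,D,A,B,C,G]
After op 4 (swap(1, 0)): offset=4, physical=[A,B,C,G,F,d,D], logical=[F,d,D,A,B,C,G]
After op 5 (rotate(-2)): offset=2, physical=[A,B,C,G,F,d,D], logical=[C,G,F,d,D,A,B]
After op 6 (swap(3, 2)): offset=2, physical=[A,B,C,G,d,F,D], logical=[C,G,d,F,D,A,B]
After op 7 (rotate(+3)): offset=5, physical=[A,B,C,G,d,F,D], logical=[F,D,A,B,C,G,d]
After op 8 (rotate(+2)): offset=0, physical=[A,B,C,G,d,F,D], logical=[A,B,C,G,d,F,D]
After op 9 (replace(4, 'm')): offset=0, physical=[A,B,C,G,m,F,D], logical=[A,B,C,G,m,F,D]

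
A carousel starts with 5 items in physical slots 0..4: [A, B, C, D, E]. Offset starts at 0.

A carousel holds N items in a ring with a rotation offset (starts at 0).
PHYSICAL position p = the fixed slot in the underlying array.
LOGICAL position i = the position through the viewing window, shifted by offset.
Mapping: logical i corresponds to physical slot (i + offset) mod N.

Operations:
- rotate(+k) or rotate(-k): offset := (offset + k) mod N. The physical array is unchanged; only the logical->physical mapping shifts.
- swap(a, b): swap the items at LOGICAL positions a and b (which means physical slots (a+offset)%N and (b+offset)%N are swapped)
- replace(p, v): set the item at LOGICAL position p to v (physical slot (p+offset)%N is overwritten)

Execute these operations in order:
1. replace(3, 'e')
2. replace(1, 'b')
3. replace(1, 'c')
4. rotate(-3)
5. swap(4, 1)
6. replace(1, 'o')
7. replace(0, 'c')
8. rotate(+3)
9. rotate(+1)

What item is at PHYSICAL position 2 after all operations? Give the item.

After op 1 (replace(3, 'e')): offset=0, physical=[A,B,C,e,E], logical=[A,B,C,e,E]
After op 2 (replace(1, 'b')): offset=0, physical=[A,b,C,e,E], logical=[A,b,C,e,E]
After op 3 (replace(1, 'c')): offset=0, physical=[A,c,C,e,E], logical=[A,c,C,e,E]
After op 4 (rotate(-3)): offset=2, physical=[A,c,C,e,E], logical=[C,e,E,A,c]
After op 5 (swap(4, 1)): offset=2, physical=[A,e,C,c,E], logical=[C,c,E,A,e]
After op 6 (replace(1, 'o')): offset=2, physical=[A,e,C,o,E], logical=[C,o,E,A,e]
After op 7 (replace(0, 'c')): offset=2, physical=[A,e,c,o,E], logical=[c,o,E,A,e]
After op 8 (rotate(+3)): offset=0, physical=[A,e,c,o,E], logical=[A,e,c,o,E]
After op 9 (rotate(+1)): offset=1, physical=[A,e,c,o,E], logical=[e,c,o,E,A]

Answer: c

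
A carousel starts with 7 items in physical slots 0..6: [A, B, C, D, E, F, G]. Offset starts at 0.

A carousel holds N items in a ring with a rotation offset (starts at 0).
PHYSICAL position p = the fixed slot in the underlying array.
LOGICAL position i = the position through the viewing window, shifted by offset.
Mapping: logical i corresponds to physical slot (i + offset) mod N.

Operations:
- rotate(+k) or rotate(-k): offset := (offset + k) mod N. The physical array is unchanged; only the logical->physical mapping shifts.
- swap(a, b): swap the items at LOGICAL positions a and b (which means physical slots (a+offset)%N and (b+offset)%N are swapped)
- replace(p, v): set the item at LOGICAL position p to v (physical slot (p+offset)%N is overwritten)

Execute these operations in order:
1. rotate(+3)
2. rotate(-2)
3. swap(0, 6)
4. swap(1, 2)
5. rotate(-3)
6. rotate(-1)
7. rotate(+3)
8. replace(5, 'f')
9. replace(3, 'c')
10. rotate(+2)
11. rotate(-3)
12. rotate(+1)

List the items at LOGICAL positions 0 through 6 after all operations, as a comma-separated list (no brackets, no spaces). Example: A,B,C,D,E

Answer: B,A,D,c,E,f,G

Derivation:
After op 1 (rotate(+3)): offset=3, physical=[A,B,C,D,E,F,G], logical=[D,E,F,G,A,B,C]
After op 2 (rotate(-2)): offset=1, physical=[A,B,C,D,E,F,G], logical=[B,C,D,E,F,G,A]
After op 3 (swap(0, 6)): offset=1, physical=[B,A,C,D,E,F,G], logical=[A,C,D,E,F,G,B]
After op 4 (swap(1, 2)): offset=1, physical=[B,A,D,C,E,F,G], logical=[A,D,C,E,F,G,B]
After op 5 (rotate(-3)): offset=5, physical=[B,A,D,C,E,F,G], logical=[F,G,B,A,D,C,E]
After op 6 (rotate(-1)): offset=4, physical=[B,A,D,C,E,F,G], logical=[E,F,G,B,A,D,C]
After op 7 (rotate(+3)): offset=0, physical=[B,A,D,C,E,F,G], logical=[B,A,D,C,E,F,G]
After op 8 (replace(5, 'f')): offset=0, physical=[B,A,D,C,E,f,G], logical=[B,A,D,C,E,f,G]
After op 9 (replace(3, 'c')): offset=0, physical=[B,A,D,c,E,f,G], logical=[B,A,D,c,E,f,G]
After op 10 (rotate(+2)): offset=2, physical=[B,A,D,c,E,f,G], logical=[D,c,E,f,G,B,A]
After op 11 (rotate(-3)): offset=6, physical=[B,A,D,c,E,f,G], logical=[G,B,A,D,c,E,f]
After op 12 (rotate(+1)): offset=0, physical=[B,A,D,c,E,f,G], logical=[B,A,D,c,E,f,G]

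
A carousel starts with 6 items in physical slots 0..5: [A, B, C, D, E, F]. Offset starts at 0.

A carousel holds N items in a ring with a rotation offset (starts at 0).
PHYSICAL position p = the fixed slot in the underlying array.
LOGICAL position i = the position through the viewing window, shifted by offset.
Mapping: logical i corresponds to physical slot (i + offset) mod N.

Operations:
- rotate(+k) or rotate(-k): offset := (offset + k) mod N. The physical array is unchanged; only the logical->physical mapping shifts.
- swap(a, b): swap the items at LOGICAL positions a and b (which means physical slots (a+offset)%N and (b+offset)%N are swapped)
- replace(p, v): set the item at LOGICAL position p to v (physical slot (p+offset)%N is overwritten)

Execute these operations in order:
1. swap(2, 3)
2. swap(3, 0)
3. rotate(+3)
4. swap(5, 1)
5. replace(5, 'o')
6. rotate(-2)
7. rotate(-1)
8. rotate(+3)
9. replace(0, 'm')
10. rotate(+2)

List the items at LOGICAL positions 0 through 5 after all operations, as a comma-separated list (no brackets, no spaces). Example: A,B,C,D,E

After op 1 (swap(2, 3)): offset=0, physical=[A,B,D,C,E,F], logical=[A,B,D,C,E,F]
After op 2 (swap(3, 0)): offset=0, physical=[C,B,D,A,E,F], logical=[C,B,D,A,E,F]
After op 3 (rotate(+3)): offset=3, physical=[C,B,D,A,E,F], logical=[A,E,F,C,B,D]
After op 4 (swap(5, 1)): offset=3, physical=[C,B,E,A,D,F], logical=[A,D,F,C,B,E]
After op 5 (replace(5, 'o')): offset=3, physical=[C,B,o,A,D,F], logical=[A,D,F,C,B,o]
After op 6 (rotate(-2)): offset=1, physical=[C,B,o,A,D,F], logical=[B,o,A,D,F,C]
After op 7 (rotate(-1)): offset=0, physical=[C,B,o,A,D,F], logical=[C,B,o,A,D,F]
After op 8 (rotate(+3)): offset=3, physical=[C,B,o,A,D,F], logical=[A,D,F,C,B,o]
After op 9 (replace(0, 'm')): offset=3, physical=[C,B,o,m,D,F], logical=[m,D,F,C,B,o]
After op 10 (rotate(+2)): offset=5, physical=[C,B,o,m,D,F], logical=[F,C,B,o,m,D]

Answer: F,C,B,o,m,D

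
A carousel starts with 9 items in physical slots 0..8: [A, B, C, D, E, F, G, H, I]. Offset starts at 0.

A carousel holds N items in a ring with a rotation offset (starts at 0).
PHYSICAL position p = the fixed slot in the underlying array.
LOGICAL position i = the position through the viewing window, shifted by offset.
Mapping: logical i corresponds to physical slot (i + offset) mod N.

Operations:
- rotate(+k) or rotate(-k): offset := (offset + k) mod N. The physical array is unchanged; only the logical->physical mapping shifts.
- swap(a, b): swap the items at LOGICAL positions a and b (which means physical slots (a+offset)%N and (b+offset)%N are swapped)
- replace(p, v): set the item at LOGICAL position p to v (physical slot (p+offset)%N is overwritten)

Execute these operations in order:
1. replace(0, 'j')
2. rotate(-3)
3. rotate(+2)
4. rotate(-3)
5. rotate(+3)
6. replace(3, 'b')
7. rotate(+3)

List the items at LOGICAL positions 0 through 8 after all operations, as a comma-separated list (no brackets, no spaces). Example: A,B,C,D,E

After op 1 (replace(0, 'j')): offset=0, physical=[j,B,C,D,E,F,G,H,I], logical=[j,B,C,D,E,F,G,H,I]
After op 2 (rotate(-3)): offset=6, physical=[j,B,C,D,E,F,G,H,I], logical=[G,H,I,j,B,C,D,E,F]
After op 3 (rotate(+2)): offset=8, physical=[j,B,C,D,E,F,G,H,I], logical=[I,j,B,C,D,E,F,G,H]
After op 4 (rotate(-3)): offset=5, physical=[j,B,C,D,E,F,G,H,I], logical=[F,G,H,I,j,B,C,D,E]
After op 5 (rotate(+3)): offset=8, physical=[j,B,C,D,E,F,G,H,I], logical=[I,j,B,C,D,E,F,G,H]
After op 6 (replace(3, 'b')): offset=8, physical=[j,B,b,D,E,F,G,H,I], logical=[I,j,B,b,D,E,F,G,H]
After op 7 (rotate(+3)): offset=2, physical=[j,B,b,D,E,F,G,H,I], logical=[b,D,E,F,G,H,I,j,B]

Answer: b,D,E,F,G,H,I,j,B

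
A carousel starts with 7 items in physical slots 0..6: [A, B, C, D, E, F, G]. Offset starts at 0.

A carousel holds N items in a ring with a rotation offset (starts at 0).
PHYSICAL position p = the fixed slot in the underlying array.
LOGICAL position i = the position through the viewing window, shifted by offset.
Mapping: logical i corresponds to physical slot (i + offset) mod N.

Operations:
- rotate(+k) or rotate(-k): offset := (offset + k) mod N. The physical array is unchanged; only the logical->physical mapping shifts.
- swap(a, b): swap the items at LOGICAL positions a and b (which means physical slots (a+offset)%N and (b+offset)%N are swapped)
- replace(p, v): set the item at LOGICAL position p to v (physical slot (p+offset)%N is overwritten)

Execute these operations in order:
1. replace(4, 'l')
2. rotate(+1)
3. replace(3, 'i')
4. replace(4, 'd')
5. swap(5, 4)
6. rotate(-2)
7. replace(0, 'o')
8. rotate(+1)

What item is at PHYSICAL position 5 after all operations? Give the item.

Answer: G

Derivation:
After op 1 (replace(4, 'l')): offset=0, physical=[A,B,C,D,l,F,G], logical=[A,B,C,D,l,F,G]
After op 2 (rotate(+1)): offset=1, physical=[A,B,C,D,l,F,G], logical=[B,C,D,l,F,G,A]
After op 3 (replace(3, 'i')): offset=1, physical=[A,B,C,D,i,F,G], logical=[B,C,D,i,F,G,A]
After op 4 (replace(4, 'd')): offset=1, physical=[A,B,C,D,i,d,G], logical=[B,C,D,i,d,G,A]
After op 5 (swap(5, 4)): offset=1, physical=[A,B,C,D,i,G,d], logical=[B,C,D,i,G,d,A]
After op 6 (rotate(-2)): offset=6, physical=[A,B,C,D,i,G,d], logical=[d,A,B,C,D,i,G]
After op 7 (replace(0, 'o')): offset=6, physical=[A,B,C,D,i,G,o], logical=[o,A,B,C,D,i,G]
After op 8 (rotate(+1)): offset=0, physical=[A,B,C,D,i,G,o], logical=[A,B,C,D,i,G,o]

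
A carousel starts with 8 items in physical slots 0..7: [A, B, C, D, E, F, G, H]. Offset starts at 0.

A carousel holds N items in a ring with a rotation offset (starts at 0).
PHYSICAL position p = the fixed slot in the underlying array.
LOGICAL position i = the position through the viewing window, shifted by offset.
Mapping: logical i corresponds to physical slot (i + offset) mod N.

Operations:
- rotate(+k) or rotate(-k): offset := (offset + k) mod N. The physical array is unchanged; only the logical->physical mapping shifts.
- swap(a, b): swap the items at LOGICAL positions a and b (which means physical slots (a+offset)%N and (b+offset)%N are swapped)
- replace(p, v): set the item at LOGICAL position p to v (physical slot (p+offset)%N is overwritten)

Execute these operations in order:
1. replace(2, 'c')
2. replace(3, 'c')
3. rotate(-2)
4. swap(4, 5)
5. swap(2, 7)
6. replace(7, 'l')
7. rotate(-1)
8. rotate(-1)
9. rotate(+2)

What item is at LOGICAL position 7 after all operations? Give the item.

Answer: l

Derivation:
After op 1 (replace(2, 'c')): offset=0, physical=[A,B,c,D,E,F,G,H], logical=[A,B,c,D,E,F,G,H]
After op 2 (replace(3, 'c')): offset=0, physical=[A,B,c,c,E,F,G,H], logical=[A,B,c,c,E,F,G,H]
After op 3 (rotate(-2)): offset=6, physical=[A,B,c,c,E,F,G,H], logical=[G,H,A,B,c,c,E,F]
After op 4 (swap(4, 5)): offset=6, physical=[A,B,c,c,E,F,G,H], logical=[G,H,A,B,c,c,E,F]
After op 5 (swap(2, 7)): offset=6, physical=[F,B,c,c,E,A,G,H], logical=[G,H,F,B,c,c,E,A]
After op 6 (replace(7, 'l')): offset=6, physical=[F,B,c,c,E,l,G,H], logical=[G,H,F,B,c,c,E,l]
After op 7 (rotate(-1)): offset=5, physical=[F,B,c,c,E,l,G,H], logical=[l,G,H,F,B,c,c,E]
After op 8 (rotate(-1)): offset=4, physical=[F,B,c,c,E,l,G,H], logical=[E,l,G,H,F,B,c,c]
After op 9 (rotate(+2)): offset=6, physical=[F,B,c,c,E,l,G,H], logical=[G,H,F,B,c,c,E,l]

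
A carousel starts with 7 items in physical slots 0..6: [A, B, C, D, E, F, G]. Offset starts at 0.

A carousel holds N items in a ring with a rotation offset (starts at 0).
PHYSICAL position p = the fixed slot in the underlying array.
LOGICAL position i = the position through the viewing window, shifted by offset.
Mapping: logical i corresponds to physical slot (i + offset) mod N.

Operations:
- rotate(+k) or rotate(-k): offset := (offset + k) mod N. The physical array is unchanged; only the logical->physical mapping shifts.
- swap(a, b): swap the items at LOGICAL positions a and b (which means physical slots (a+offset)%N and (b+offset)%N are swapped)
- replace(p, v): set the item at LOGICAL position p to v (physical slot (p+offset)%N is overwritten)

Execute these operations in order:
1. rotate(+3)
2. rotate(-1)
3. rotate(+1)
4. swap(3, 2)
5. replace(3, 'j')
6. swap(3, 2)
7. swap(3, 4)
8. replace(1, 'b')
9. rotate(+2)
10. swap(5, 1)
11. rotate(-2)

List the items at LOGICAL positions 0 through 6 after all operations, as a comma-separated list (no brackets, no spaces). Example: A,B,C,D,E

After op 1 (rotate(+3)): offset=3, physical=[A,B,C,D,E,F,G], logical=[D,E,F,G,A,B,C]
After op 2 (rotate(-1)): offset=2, physical=[A,B,C,D,E,F,G], logical=[C,D,E,F,G,A,B]
After op 3 (rotate(+1)): offset=3, physical=[A,B,C,D,E,F,G], logical=[D,E,F,G,A,B,C]
After op 4 (swap(3, 2)): offset=3, physical=[A,B,C,D,E,G,F], logical=[D,E,G,F,A,B,C]
After op 5 (replace(3, 'j')): offset=3, physical=[A,B,C,D,E,G,j], logical=[D,E,G,j,A,B,C]
After op 6 (swap(3, 2)): offset=3, physical=[A,B,C,D,E,j,G], logical=[D,E,j,G,A,B,C]
After op 7 (swap(3, 4)): offset=3, physical=[G,B,C,D,E,j,A], logical=[D,E,j,A,G,B,C]
After op 8 (replace(1, 'b')): offset=3, physical=[G,B,C,D,b,j,A], logical=[D,b,j,A,G,B,C]
After op 9 (rotate(+2)): offset=5, physical=[G,B,C,D,b,j,A], logical=[j,A,G,B,C,D,b]
After op 10 (swap(5, 1)): offset=5, physical=[G,B,C,A,b,j,D], logical=[j,D,G,B,C,A,b]
After op 11 (rotate(-2)): offset=3, physical=[G,B,C,A,b,j,D], logical=[A,b,j,D,G,B,C]

Answer: A,b,j,D,G,B,C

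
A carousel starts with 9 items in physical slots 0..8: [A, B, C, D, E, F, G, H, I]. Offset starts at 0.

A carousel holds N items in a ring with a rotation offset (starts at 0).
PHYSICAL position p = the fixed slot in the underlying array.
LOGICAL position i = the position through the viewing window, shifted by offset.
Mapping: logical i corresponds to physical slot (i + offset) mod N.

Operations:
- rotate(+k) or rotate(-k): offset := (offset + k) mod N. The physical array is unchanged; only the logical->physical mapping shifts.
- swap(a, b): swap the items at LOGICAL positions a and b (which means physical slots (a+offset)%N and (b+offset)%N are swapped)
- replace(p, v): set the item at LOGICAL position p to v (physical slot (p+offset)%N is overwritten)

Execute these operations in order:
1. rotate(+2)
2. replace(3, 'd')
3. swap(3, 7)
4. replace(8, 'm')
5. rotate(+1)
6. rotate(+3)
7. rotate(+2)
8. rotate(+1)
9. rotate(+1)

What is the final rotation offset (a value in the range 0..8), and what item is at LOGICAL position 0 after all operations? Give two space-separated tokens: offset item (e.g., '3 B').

After op 1 (rotate(+2)): offset=2, physical=[A,B,C,D,E,F,G,H,I], logical=[C,D,E,F,G,H,I,A,B]
After op 2 (replace(3, 'd')): offset=2, physical=[A,B,C,D,E,d,G,H,I], logical=[C,D,E,d,G,H,I,A,B]
After op 3 (swap(3, 7)): offset=2, physical=[d,B,C,D,E,A,G,H,I], logical=[C,D,E,A,G,H,I,d,B]
After op 4 (replace(8, 'm')): offset=2, physical=[d,m,C,D,E,A,G,H,I], logical=[C,D,E,A,G,H,I,d,m]
After op 5 (rotate(+1)): offset=3, physical=[d,m,C,D,E,A,G,H,I], logical=[D,E,A,G,H,I,d,m,C]
After op 6 (rotate(+3)): offset=6, physical=[d,m,C,D,E,A,G,H,I], logical=[G,H,I,d,m,C,D,E,A]
After op 7 (rotate(+2)): offset=8, physical=[d,m,C,D,E,A,G,H,I], logical=[I,d,m,C,D,E,A,G,H]
After op 8 (rotate(+1)): offset=0, physical=[d,m,C,D,E,A,G,H,I], logical=[d,m,C,D,E,A,G,H,I]
After op 9 (rotate(+1)): offset=1, physical=[d,m,C,D,E,A,G,H,I], logical=[m,C,D,E,A,G,H,I,d]

Answer: 1 m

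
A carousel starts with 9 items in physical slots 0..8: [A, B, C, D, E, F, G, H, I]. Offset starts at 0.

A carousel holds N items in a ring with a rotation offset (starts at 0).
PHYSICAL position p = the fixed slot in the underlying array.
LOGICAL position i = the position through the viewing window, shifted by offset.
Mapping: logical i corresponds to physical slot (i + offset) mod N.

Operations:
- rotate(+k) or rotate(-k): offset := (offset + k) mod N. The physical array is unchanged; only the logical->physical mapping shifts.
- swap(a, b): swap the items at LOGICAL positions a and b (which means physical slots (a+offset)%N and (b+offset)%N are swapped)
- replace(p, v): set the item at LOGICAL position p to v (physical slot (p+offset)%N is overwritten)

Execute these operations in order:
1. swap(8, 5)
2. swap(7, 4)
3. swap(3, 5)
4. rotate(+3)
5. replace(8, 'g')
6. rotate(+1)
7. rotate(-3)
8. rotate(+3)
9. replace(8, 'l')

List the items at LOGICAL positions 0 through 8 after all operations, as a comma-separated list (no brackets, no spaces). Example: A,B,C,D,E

Answer: H,D,G,E,F,A,B,g,l

Derivation:
After op 1 (swap(8, 5)): offset=0, physical=[A,B,C,D,E,I,G,H,F], logical=[A,B,C,D,E,I,G,H,F]
After op 2 (swap(7, 4)): offset=0, physical=[A,B,C,D,H,I,G,E,F], logical=[A,B,C,D,H,I,G,E,F]
After op 3 (swap(3, 5)): offset=0, physical=[A,B,C,I,H,D,G,E,F], logical=[A,B,C,I,H,D,G,E,F]
After op 4 (rotate(+3)): offset=3, physical=[A,B,C,I,H,D,G,E,F], logical=[I,H,D,G,E,F,A,B,C]
After op 5 (replace(8, 'g')): offset=3, physical=[A,B,g,I,H,D,G,E,F], logical=[I,H,D,G,E,F,A,B,g]
After op 6 (rotate(+1)): offset=4, physical=[A,B,g,I,H,D,G,E,F], logical=[H,D,G,E,F,A,B,g,I]
After op 7 (rotate(-3)): offset=1, physical=[A,B,g,I,H,D,G,E,F], logical=[B,g,I,H,D,G,E,F,A]
After op 8 (rotate(+3)): offset=4, physical=[A,B,g,I,H,D,G,E,F], logical=[H,D,G,E,F,A,B,g,I]
After op 9 (replace(8, 'l')): offset=4, physical=[A,B,g,l,H,D,G,E,F], logical=[H,D,G,E,F,A,B,g,l]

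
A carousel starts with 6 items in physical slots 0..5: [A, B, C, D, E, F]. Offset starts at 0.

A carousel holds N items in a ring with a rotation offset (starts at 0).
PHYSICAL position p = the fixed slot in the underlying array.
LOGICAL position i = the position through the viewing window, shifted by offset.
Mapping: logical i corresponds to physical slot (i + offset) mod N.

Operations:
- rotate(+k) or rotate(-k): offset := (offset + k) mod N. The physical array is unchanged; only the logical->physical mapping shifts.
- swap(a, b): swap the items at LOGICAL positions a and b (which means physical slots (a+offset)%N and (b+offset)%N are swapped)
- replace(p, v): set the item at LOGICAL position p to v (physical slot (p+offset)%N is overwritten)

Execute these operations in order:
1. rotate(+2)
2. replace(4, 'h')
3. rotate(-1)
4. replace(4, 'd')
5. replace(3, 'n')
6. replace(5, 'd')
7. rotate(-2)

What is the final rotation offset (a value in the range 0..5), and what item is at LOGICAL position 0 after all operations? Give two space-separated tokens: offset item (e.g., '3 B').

Answer: 5 d

Derivation:
After op 1 (rotate(+2)): offset=2, physical=[A,B,C,D,E,F], logical=[C,D,E,F,A,B]
After op 2 (replace(4, 'h')): offset=2, physical=[h,B,C,D,E,F], logical=[C,D,E,F,h,B]
After op 3 (rotate(-1)): offset=1, physical=[h,B,C,D,E,F], logical=[B,C,D,E,F,h]
After op 4 (replace(4, 'd')): offset=1, physical=[h,B,C,D,E,d], logical=[B,C,D,E,d,h]
After op 5 (replace(3, 'n')): offset=1, physical=[h,B,C,D,n,d], logical=[B,C,D,n,d,h]
After op 6 (replace(5, 'd')): offset=1, physical=[d,B,C,D,n,d], logical=[B,C,D,n,d,d]
After op 7 (rotate(-2)): offset=5, physical=[d,B,C,D,n,d], logical=[d,d,B,C,D,n]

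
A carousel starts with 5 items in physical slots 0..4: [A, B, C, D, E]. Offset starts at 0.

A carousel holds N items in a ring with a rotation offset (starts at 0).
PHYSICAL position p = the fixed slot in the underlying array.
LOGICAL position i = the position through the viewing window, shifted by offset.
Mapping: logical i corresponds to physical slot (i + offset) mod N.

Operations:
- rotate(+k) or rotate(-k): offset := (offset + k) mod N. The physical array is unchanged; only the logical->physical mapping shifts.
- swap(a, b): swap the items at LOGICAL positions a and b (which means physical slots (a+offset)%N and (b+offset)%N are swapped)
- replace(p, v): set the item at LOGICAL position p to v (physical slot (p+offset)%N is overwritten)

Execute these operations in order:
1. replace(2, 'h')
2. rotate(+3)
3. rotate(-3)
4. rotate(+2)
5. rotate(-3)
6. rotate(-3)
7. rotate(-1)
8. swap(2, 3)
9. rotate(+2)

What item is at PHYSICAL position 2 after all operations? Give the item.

Answer: D

Derivation:
After op 1 (replace(2, 'h')): offset=0, physical=[A,B,h,D,E], logical=[A,B,h,D,E]
After op 2 (rotate(+3)): offset=3, physical=[A,B,h,D,E], logical=[D,E,A,B,h]
After op 3 (rotate(-3)): offset=0, physical=[A,B,h,D,E], logical=[A,B,h,D,E]
After op 4 (rotate(+2)): offset=2, physical=[A,B,h,D,E], logical=[h,D,E,A,B]
After op 5 (rotate(-3)): offset=4, physical=[A,B,h,D,E], logical=[E,A,B,h,D]
After op 6 (rotate(-3)): offset=1, physical=[A,B,h,D,E], logical=[B,h,D,E,A]
After op 7 (rotate(-1)): offset=0, physical=[A,B,h,D,E], logical=[A,B,h,D,E]
After op 8 (swap(2, 3)): offset=0, physical=[A,B,D,h,E], logical=[A,B,D,h,E]
After op 9 (rotate(+2)): offset=2, physical=[A,B,D,h,E], logical=[D,h,E,A,B]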